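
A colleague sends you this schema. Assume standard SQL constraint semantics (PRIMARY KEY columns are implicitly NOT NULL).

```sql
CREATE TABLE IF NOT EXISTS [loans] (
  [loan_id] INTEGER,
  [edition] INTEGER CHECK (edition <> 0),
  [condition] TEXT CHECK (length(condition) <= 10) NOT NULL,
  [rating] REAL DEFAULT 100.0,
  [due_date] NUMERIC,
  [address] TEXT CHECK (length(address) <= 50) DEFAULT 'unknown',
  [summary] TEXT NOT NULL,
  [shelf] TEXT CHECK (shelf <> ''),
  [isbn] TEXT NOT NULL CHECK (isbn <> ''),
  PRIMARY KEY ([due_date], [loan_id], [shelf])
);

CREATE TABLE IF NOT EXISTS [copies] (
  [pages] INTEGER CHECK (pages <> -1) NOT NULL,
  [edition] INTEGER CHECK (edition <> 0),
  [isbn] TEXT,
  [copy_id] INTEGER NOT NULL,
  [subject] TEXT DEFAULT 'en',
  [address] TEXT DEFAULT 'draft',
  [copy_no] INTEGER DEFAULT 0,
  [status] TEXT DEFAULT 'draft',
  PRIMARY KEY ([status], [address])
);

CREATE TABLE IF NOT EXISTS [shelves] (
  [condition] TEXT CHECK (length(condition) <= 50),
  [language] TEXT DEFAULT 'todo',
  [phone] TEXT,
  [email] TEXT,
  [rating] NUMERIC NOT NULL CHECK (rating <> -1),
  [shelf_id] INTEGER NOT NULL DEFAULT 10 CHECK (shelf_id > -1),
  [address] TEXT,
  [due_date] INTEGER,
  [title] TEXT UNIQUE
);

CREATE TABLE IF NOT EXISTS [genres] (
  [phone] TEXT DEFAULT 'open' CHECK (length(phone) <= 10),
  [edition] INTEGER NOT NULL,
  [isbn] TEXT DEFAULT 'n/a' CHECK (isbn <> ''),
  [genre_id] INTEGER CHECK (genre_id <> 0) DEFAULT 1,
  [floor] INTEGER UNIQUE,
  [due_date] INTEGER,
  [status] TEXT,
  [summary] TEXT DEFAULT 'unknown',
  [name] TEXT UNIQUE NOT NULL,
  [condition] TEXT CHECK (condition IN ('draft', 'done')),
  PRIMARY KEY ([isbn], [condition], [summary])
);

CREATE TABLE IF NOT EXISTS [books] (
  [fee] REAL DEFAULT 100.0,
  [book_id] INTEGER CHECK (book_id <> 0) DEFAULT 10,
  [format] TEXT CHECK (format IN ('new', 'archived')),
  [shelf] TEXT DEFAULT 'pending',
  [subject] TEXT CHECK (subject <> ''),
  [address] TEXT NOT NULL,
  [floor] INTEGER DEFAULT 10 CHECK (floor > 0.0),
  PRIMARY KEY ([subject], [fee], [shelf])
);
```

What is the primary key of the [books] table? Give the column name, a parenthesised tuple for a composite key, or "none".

A table-level PRIMARY KEY clause names 3 columns: subject, fee, shelf.
This is a composite key — the combination is unique, not each column individually.

(subject, fee, shelf)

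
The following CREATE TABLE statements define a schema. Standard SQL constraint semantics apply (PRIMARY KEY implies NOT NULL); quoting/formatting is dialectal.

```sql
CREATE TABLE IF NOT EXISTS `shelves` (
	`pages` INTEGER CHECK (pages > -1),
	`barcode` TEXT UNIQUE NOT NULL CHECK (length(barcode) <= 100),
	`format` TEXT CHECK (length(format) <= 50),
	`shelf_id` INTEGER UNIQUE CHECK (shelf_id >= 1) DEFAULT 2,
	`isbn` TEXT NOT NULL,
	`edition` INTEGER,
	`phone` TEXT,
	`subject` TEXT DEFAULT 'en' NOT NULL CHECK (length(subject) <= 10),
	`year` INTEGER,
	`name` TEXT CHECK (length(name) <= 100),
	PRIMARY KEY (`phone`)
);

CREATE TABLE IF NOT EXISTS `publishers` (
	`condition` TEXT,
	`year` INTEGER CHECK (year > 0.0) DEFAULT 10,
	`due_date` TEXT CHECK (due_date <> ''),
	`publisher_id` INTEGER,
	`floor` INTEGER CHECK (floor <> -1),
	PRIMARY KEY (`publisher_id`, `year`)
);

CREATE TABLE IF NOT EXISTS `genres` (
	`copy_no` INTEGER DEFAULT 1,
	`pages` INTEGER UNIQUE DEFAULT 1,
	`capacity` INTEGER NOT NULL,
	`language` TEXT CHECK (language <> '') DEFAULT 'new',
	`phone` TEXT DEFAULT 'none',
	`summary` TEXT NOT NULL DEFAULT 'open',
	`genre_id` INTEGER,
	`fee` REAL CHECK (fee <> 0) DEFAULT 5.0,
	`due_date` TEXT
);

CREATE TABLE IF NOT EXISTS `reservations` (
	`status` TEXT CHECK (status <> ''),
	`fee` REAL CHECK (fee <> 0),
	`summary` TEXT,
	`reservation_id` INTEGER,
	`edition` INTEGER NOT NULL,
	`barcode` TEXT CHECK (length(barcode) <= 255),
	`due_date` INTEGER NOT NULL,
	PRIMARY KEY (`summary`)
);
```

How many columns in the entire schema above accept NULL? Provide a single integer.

shelves: 6 nullable (pages, format, shelf_id, edition, year, name — PK (phone) and explicit NOT NULL columns excluded).
publishers: 3 nullable (condition, due_date, floor — PK (publisher_id, year) and explicit NOT NULL columns excluded).
genres: 7 nullable (copy_no, pages, language, phone, genre_id, fee, due_date — PK none and explicit NOT NULL columns excluded).
reservations: 4 nullable (status, fee, reservation_id, barcode — PK (summary) and explicit NOT NULL columns excluded).
Total: 6 + 3 + 7 + 4 = 20.

20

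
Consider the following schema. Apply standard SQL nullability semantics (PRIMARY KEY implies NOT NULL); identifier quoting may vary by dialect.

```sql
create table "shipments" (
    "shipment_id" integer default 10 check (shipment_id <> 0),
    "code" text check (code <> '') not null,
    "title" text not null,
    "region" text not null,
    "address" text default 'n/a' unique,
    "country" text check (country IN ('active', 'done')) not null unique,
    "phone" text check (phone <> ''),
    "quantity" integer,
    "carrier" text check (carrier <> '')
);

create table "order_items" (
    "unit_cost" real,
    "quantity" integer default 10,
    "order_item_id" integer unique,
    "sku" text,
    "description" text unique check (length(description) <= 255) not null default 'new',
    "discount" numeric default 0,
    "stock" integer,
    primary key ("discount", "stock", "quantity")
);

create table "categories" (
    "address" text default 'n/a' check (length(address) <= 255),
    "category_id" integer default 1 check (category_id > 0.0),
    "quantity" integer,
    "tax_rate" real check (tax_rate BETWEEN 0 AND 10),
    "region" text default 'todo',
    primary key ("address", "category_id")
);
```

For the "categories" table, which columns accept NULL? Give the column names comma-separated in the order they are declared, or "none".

- address: part of the PRIMARY KEY, which implies NOT NULL → not nullable.
- category_id: part of the PRIMARY KEY, which implies NOT NULL → not nullable.
- quantity: no NOT NULL constraint applies → nullable.
- tax_rate: CHECK does not forbid NULL (a CHECK constraint passes when its expression is NULL) → nullable.
- region: DEFAULT only fills an omitted column; an explicit NULL is still allowed → nullable.

quantity, tax_rate, region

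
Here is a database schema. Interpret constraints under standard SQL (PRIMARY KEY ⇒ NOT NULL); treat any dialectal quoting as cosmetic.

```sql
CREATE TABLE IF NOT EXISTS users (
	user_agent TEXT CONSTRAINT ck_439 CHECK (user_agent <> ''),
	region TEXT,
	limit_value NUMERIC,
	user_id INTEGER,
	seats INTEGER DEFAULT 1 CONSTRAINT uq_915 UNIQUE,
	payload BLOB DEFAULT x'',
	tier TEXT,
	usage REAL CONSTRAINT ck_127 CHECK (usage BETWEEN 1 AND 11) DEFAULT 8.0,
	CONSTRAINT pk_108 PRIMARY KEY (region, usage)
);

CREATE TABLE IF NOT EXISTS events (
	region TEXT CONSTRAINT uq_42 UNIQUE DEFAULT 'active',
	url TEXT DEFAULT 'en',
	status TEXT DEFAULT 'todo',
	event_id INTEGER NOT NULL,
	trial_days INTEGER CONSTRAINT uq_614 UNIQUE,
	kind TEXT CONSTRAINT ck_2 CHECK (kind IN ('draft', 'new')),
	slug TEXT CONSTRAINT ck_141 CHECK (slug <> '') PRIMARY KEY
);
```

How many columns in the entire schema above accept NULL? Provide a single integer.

users: 6 nullable (user_agent, limit_value, user_id, seats, payload, tier — PK (region, usage) and explicit NOT NULL columns excluded).
events: 5 nullable (region, url, status, trial_days, kind — PK (slug) and explicit NOT NULL columns excluded).
Total: 6 + 5 = 11.

11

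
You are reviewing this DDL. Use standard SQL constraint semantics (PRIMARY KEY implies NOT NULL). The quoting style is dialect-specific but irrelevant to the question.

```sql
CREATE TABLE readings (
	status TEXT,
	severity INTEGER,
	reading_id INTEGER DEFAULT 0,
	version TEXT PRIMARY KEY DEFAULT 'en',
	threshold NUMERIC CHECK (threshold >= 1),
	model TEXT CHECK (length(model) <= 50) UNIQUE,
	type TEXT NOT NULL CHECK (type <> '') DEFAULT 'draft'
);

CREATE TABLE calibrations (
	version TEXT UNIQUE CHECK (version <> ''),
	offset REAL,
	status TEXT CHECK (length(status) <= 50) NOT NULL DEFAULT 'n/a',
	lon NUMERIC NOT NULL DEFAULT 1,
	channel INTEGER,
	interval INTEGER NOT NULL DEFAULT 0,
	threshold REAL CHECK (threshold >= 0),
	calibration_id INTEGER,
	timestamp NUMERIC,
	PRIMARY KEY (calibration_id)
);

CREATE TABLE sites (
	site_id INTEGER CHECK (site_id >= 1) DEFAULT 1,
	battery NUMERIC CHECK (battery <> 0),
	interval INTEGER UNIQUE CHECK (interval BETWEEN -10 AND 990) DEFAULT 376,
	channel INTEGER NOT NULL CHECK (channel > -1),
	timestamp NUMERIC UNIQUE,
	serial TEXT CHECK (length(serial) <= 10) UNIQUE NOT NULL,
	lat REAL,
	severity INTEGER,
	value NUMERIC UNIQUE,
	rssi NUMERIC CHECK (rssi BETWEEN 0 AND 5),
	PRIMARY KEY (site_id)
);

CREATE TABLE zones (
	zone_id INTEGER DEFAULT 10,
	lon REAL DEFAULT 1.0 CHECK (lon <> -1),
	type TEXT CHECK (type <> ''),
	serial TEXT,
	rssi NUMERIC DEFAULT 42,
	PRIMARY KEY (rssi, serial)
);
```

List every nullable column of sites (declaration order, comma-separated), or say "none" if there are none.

battery, interval, timestamp, lat, severity, value, rssi

- site_id: part of the PRIMARY KEY, which implies NOT NULL → not nullable.
- battery: CHECK does not forbid NULL (a CHECK constraint passes when its expression is NULL) → nullable.
- interval: CHECK does not forbid NULL (a CHECK constraint passes when its expression is NULL) → nullable.
- channel: declared NOT NULL → not nullable.
- timestamp: UNIQUE does not imply NOT NULL → nullable.
- serial: declared NOT NULL → not nullable.
- lat: no NOT NULL constraint applies → nullable.
- severity: no NOT NULL constraint applies → nullable.
- value: UNIQUE does not imply NOT NULL → nullable.
- rssi: CHECK does not forbid NULL (a CHECK constraint passes when its expression is NULL) → nullable.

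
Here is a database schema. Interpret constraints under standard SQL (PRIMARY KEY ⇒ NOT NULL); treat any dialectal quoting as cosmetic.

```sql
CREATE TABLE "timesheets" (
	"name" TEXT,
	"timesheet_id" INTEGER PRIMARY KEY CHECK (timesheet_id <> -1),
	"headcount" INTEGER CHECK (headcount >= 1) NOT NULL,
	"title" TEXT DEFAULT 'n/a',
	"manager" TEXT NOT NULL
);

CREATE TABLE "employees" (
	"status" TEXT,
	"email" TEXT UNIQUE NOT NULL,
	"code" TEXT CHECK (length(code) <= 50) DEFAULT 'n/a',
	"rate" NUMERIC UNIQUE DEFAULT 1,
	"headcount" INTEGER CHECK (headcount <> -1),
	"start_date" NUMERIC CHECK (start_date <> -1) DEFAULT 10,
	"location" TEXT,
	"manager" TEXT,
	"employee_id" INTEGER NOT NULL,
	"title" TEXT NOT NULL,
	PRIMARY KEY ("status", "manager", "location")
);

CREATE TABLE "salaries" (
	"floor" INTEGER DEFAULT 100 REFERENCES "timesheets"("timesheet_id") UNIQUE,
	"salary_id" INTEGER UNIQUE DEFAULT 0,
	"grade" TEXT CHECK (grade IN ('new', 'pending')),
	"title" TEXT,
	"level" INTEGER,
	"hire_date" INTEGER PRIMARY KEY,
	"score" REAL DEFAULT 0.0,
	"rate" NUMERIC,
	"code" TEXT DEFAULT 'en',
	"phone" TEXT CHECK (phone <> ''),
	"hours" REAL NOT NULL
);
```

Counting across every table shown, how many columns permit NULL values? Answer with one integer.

15

timesheets: 2 nullable (name, title — PK (timesheet_id) and explicit NOT NULL columns excluded).
employees: 4 nullable (code, rate, headcount, start_date — PK (status, manager, location) and explicit NOT NULL columns excluded).
salaries: 9 nullable (floor, salary_id, grade, title, level, score, rate, code, phone — PK (hire_date) and explicit NOT NULL columns excluded).
Total: 2 + 4 + 9 = 15.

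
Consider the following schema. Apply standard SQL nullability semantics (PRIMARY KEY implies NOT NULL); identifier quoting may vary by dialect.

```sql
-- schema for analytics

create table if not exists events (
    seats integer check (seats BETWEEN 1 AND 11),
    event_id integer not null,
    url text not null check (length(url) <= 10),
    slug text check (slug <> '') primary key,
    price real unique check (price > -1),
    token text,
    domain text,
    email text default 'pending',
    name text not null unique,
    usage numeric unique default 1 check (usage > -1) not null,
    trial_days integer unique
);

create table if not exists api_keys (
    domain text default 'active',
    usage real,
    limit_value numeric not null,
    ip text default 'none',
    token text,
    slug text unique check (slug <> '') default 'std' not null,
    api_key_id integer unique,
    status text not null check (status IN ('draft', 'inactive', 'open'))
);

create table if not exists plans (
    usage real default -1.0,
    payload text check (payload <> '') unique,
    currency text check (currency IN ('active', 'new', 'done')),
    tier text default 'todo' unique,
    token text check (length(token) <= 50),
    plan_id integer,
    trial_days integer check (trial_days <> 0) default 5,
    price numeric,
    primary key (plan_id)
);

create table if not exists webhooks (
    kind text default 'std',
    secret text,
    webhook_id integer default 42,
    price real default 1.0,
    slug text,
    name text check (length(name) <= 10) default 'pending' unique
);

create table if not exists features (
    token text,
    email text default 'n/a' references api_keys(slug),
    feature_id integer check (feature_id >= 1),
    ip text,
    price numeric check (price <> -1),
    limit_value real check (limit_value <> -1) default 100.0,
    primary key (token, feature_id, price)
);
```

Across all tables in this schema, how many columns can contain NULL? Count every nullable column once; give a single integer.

27

events: 6 nullable (seats, price, token, domain, email, trial_days — PK (slug) and explicit NOT NULL columns excluded).
api_keys: 5 nullable (domain, usage, ip, token, api_key_id — PK none and explicit NOT NULL columns excluded).
plans: 7 nullable (usage, payload, currency, tier, token, trial_days, price — PK (plan_id) and explicit NOT NULL columns excluded).
webhooks: 6 nullable (kind, secret, webhook_id, price, slug, name — PK none and explicit NOT NULL columns excluded).
features: 3 nullable (email, ip, limit_value — PK (token, feature_id, price) and explicit NOT NULL columns excluded).
Total: 6 + 5 + 7 + 6 + 3 = 27.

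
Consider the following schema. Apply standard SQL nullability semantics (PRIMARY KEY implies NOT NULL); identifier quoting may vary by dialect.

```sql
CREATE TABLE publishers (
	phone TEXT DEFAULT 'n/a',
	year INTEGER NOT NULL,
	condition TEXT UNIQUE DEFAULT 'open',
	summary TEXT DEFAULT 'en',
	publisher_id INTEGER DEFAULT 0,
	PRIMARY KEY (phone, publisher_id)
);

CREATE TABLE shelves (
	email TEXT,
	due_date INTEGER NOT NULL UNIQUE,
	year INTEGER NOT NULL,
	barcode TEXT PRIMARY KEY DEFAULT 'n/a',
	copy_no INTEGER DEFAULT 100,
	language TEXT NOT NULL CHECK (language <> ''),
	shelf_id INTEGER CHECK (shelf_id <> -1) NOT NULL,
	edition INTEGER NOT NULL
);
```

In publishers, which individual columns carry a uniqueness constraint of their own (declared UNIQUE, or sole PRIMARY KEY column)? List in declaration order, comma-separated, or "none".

condition

- phone: part of a composite PRIMARY KEY — only the tuple is unique, not this column on its own.
- year: no UNIQUE or single-column PK constraint.
- condition: declared UNIQUE → unique.
- summary: no UNIQUE or single-column PK constraint.
- publisher_id: part of a composite PRIMARY KEY — only the tuple is unique, not this column on its own.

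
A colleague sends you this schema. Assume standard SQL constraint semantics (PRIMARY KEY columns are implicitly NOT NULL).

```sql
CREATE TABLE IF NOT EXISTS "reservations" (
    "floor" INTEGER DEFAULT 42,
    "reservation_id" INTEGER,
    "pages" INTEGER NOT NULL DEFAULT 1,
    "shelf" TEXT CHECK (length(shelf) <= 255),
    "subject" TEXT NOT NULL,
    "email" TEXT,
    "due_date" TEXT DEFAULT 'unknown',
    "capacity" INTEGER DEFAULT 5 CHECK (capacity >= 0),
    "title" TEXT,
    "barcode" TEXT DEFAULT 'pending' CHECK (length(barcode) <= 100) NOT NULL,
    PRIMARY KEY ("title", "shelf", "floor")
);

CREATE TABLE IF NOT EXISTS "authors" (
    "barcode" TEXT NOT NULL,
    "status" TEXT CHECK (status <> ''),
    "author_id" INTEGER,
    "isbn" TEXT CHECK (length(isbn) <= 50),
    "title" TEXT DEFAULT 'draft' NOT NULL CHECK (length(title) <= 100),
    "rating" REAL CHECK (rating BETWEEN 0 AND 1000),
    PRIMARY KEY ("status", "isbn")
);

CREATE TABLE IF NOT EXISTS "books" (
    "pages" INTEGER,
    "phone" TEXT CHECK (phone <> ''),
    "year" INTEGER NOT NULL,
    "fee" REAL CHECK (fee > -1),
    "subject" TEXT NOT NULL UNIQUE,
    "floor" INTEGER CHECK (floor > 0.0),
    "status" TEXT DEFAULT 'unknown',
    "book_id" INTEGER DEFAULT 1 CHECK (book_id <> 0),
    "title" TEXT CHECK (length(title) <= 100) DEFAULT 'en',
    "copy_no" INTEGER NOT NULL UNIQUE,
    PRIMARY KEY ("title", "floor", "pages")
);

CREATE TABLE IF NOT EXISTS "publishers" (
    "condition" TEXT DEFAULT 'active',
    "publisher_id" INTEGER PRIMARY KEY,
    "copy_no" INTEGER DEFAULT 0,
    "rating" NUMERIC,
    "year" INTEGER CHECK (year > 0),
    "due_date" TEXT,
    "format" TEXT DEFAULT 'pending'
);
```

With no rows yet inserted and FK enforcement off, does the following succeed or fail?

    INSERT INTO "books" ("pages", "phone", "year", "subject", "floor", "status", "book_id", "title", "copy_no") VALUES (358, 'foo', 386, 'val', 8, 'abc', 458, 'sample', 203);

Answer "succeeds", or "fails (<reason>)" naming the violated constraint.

NOT NULL columns: copy_no is supplied; floor is supplied; pages is supplied; subject is supplied; title is supplied; year is supplied.
CHECK constraints: 'foo' satisfies (phone <> ''); 8 satisfies (floor > 0.0); 458 satisfies (book_id <> 0); 'sample' satisfies (length(title) <= 100).
No constraint is violated.

succeeds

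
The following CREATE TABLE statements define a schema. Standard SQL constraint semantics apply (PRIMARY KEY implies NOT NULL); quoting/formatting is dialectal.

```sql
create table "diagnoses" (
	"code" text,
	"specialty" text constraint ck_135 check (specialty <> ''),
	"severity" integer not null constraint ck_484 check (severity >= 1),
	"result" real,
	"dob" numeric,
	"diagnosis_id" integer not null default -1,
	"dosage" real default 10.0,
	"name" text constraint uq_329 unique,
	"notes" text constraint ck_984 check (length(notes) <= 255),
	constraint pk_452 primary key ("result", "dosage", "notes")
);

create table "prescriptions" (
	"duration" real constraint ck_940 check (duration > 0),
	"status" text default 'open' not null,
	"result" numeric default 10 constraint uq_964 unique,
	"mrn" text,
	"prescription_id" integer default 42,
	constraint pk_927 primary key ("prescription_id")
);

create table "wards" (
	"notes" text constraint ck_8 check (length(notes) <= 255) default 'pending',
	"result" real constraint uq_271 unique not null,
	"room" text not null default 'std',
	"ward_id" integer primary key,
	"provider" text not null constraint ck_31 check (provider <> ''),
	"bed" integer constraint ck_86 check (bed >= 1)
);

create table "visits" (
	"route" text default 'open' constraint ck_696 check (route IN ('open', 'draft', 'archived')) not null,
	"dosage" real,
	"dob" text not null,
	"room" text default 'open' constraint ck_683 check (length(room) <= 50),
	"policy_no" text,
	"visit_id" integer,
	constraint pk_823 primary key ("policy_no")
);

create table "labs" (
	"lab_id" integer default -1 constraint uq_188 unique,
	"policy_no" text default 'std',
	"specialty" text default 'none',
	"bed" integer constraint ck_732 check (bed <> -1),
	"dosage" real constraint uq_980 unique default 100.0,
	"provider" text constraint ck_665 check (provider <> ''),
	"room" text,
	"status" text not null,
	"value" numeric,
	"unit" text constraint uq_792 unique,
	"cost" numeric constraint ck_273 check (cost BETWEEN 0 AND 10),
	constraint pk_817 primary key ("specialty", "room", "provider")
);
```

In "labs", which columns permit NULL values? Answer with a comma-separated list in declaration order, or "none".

lab_id, policy_no, bed, dosage, value, unit, cost

- lab_id: UNIQUE does not imply NOT NULL → nullable.
- policy_no: DEFAULT only fills an omitted column; an explicit NULL is still allowed → nullable.
- specialty: part of the PRIMARY KEY, which implies NOT NULL → not nullable.
- bed: CHECK does not forbid NULL (a CHECK constraint passes when its expression is NULL) → nullable.
- dosage: UNIQUE does not imply NOT NULL → nullable.
- provider: part of the PRIMARY KEY, which implies NOT NULL → not nullable.
- room: part of the PRIMARY KEY, which implies NOT NULL → not nullable.
- status: declared NOT NULL → not nullable.
- value: no NOT NULL constraint applies → nullable.
- unit: UNIQUE does not imply NOT NULL → nullable.
- cost: CHECK does not forbid NULL (a CHECK constraint passes when its expression is NULL) → nullable.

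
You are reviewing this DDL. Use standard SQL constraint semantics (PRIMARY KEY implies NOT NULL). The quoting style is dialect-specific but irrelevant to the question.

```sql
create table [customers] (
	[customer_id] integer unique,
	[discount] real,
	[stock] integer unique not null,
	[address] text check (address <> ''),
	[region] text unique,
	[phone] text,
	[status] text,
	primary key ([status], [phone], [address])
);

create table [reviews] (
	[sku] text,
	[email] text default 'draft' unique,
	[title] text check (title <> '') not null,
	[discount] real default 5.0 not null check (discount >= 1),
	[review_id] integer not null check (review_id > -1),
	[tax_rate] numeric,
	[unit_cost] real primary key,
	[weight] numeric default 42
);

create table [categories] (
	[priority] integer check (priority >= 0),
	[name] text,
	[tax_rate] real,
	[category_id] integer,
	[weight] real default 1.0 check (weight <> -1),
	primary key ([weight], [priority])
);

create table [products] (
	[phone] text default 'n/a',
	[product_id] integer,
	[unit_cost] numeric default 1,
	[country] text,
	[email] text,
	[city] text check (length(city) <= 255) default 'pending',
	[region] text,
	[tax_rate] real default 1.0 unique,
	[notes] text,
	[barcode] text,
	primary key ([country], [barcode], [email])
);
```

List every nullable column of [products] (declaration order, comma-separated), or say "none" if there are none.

phone, product_id, unit_cost, city, region, tax_rate, notes

- phone: DEFAULT only fills an omitted column; an explicit NULL is still allowed → nullable.
- product_id: no NOT NULL constraint applies → nullable.
- unit_cost: DEFAULT only fills an omitted column; an explicit NULL is still allowed → nullable.
- country: part of the PRIMARY KEY, which implies NOT NULL → not nullable.
- email: part of the PRIMARY KEY, which implies NOT NULL → not nullable.
- city: CHECK does not forbid NULL (a CHECK constraint passes when its expression is NULL) → nullable.
- region: no NOT NULL constraint applies → nullable.
- tax_rate: UNIQUE does not imply NOT NULL → nullable.
- notes: no NOT NULL constraint applies → nullable.
- barcode: part of the PRIMARY KEY, which implies NOT NULL → not nullable.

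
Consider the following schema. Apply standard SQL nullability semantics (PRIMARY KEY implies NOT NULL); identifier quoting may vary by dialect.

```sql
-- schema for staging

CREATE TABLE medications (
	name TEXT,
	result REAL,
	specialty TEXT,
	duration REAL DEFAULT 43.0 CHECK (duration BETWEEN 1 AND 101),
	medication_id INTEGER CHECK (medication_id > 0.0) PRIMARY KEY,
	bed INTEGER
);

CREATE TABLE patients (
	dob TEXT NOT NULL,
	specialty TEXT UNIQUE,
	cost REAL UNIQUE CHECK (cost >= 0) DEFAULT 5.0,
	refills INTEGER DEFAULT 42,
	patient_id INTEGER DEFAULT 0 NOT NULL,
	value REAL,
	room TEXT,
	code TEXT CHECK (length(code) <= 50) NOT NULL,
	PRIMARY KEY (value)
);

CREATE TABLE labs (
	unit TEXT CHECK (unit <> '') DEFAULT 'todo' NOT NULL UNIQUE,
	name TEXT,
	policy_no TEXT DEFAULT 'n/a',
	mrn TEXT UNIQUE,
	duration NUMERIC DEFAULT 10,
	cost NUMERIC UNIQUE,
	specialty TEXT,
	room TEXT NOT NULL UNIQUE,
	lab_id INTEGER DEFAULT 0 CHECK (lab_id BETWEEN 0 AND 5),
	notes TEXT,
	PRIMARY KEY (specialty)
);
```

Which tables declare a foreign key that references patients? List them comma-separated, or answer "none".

none

No REFERENCES clause anywhere in the schema names patients.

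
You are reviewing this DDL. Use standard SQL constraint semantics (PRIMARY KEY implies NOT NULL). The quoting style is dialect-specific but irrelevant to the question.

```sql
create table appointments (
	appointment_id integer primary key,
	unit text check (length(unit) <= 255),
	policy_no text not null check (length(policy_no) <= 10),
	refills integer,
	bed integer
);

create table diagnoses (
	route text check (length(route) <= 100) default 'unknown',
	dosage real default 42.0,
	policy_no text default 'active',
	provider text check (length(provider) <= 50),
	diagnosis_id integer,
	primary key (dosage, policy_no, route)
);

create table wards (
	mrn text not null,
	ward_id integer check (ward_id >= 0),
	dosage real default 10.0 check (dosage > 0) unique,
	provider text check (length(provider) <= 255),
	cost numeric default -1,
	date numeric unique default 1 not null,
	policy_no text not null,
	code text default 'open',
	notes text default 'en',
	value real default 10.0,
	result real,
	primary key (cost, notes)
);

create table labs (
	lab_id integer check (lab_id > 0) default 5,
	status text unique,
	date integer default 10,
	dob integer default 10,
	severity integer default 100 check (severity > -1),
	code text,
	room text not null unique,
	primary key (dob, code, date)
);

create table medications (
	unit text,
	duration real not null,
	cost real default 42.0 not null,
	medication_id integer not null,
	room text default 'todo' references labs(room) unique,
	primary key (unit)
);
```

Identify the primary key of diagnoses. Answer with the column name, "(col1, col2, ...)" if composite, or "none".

A table-level PRIMARY KEY clause names 3 columns: dosage, policy_no, route.
This is a composite key — the combination is unique, not each column individually.

(dosage, policy_no, route)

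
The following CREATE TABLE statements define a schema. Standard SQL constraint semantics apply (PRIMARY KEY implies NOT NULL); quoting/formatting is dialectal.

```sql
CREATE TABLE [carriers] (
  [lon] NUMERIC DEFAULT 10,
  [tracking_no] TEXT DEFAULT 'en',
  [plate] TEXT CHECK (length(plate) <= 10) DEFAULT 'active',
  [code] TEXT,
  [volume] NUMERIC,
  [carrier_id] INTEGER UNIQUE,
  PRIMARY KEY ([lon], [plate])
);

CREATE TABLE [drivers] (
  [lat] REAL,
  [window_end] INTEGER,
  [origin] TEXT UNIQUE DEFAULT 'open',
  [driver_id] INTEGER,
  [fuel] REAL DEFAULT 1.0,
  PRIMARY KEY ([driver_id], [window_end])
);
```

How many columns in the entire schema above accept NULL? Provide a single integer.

7

carriers: 4 nullable (tracking_no, code, volume, carrier_id — PK (lon, plate) and explicit NOT NULL columns excluded).
drivers: 3 nullable (lat, origin, fuel — PK (driver_id, window_end) and explicit NOT NULL columns excluded).
Total: 4 + 3 = 7.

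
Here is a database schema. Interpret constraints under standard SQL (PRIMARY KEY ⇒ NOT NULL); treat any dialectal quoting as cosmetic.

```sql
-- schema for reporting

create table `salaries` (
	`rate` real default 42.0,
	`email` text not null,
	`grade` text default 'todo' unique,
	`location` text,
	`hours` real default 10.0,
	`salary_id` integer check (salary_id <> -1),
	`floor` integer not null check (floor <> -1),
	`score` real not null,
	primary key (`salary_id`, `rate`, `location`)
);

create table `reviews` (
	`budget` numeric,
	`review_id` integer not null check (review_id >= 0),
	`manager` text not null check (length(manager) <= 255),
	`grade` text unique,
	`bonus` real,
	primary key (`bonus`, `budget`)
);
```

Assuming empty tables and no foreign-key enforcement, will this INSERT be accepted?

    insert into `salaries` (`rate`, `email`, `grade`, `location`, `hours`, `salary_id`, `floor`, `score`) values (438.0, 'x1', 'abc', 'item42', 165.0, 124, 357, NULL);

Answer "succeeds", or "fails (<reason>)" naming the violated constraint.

score is explicitly set to NULL, but score is declared NOT NULL.

fails (NOT NULL on score)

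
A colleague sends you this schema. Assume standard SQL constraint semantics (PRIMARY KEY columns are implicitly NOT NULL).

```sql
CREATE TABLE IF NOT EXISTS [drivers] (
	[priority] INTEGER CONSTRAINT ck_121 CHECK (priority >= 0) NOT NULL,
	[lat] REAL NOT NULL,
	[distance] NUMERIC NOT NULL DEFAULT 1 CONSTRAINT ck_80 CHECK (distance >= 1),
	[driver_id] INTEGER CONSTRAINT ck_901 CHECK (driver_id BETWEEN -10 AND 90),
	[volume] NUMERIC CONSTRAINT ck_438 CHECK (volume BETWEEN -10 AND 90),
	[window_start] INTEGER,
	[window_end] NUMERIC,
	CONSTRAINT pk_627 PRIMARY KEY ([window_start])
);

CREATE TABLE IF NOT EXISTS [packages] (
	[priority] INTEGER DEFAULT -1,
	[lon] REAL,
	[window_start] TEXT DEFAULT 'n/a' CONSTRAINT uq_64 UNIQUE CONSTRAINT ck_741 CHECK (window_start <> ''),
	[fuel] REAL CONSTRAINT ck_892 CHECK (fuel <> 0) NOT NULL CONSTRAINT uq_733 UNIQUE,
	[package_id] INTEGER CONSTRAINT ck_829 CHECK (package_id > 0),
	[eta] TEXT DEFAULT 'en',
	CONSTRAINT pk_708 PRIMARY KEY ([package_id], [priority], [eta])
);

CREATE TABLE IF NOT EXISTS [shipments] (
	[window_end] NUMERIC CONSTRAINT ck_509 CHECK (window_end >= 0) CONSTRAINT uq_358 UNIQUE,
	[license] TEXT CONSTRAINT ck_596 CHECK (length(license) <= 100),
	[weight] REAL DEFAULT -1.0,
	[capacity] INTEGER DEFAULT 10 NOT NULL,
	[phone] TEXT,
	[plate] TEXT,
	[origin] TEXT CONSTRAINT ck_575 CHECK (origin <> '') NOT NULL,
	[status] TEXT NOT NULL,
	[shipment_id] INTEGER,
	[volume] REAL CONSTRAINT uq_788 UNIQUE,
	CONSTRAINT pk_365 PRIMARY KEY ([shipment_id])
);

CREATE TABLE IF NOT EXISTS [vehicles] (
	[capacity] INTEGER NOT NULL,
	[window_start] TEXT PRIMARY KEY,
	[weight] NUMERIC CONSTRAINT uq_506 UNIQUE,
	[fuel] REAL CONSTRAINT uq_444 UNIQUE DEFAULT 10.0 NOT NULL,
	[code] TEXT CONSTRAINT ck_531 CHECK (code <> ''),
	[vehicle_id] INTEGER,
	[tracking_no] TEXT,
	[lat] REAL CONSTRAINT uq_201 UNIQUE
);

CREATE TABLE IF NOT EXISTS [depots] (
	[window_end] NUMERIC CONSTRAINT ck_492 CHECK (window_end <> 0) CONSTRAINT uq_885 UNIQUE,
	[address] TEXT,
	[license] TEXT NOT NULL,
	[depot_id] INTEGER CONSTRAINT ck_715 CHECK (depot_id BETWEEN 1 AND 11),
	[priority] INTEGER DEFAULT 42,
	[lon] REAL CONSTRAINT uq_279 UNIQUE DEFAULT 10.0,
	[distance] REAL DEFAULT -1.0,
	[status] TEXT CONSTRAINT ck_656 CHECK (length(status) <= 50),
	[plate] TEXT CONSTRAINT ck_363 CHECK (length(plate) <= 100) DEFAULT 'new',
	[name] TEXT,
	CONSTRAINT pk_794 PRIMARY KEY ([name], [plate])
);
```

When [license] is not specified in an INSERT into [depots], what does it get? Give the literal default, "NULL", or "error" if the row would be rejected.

error

license has no DEFAULT clause.
Omitting it would insert NULL, but it is declared NOT NULL, so the INSERT fails.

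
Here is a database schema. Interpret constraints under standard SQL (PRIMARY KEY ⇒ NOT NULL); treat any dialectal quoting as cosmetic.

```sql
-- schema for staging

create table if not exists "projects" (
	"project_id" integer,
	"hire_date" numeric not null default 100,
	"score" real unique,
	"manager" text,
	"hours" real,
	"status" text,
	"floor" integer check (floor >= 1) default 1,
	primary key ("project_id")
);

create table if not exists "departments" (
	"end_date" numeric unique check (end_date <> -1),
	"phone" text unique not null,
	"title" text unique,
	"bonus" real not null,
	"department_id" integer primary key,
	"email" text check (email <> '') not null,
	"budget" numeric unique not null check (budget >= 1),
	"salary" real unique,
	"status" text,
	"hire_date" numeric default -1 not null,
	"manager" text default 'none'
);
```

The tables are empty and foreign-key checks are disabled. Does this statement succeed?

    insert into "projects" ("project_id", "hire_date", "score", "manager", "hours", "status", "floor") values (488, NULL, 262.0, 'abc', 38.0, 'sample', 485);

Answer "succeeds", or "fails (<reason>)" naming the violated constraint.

hire_date is explicitly set to NULL, but hire_date is declared NOT NULL.

fails (NOT NULL on hire_date)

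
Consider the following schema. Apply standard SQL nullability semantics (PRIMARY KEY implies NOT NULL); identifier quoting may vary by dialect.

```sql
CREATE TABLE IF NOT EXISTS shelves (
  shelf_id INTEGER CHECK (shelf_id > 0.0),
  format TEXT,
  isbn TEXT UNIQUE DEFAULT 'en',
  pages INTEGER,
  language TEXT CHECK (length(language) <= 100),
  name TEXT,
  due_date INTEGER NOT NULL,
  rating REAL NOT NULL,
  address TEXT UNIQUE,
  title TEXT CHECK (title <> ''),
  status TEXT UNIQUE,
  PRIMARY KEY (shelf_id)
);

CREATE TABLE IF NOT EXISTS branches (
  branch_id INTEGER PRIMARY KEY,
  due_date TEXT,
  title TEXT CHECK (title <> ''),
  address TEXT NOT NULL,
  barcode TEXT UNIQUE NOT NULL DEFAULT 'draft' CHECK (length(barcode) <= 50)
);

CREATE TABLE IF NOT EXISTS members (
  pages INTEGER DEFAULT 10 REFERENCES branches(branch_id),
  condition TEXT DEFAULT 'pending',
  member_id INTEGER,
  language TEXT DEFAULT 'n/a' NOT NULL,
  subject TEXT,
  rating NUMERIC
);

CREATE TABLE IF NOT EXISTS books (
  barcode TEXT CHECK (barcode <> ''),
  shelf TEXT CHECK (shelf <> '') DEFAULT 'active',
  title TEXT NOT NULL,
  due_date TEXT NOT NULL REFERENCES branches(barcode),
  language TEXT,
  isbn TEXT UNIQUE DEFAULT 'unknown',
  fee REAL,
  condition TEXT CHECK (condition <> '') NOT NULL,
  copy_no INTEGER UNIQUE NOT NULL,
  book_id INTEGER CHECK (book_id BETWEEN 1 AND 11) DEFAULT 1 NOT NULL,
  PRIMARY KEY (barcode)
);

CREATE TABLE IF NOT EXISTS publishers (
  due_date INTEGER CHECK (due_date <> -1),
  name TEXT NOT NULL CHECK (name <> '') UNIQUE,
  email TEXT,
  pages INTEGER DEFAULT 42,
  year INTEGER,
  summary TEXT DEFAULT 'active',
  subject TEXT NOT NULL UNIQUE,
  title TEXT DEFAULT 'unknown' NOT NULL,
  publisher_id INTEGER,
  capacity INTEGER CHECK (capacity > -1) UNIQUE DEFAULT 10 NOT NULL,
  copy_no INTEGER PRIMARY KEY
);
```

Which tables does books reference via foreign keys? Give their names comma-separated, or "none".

- due_date REFERENCES branches(barcode).

branches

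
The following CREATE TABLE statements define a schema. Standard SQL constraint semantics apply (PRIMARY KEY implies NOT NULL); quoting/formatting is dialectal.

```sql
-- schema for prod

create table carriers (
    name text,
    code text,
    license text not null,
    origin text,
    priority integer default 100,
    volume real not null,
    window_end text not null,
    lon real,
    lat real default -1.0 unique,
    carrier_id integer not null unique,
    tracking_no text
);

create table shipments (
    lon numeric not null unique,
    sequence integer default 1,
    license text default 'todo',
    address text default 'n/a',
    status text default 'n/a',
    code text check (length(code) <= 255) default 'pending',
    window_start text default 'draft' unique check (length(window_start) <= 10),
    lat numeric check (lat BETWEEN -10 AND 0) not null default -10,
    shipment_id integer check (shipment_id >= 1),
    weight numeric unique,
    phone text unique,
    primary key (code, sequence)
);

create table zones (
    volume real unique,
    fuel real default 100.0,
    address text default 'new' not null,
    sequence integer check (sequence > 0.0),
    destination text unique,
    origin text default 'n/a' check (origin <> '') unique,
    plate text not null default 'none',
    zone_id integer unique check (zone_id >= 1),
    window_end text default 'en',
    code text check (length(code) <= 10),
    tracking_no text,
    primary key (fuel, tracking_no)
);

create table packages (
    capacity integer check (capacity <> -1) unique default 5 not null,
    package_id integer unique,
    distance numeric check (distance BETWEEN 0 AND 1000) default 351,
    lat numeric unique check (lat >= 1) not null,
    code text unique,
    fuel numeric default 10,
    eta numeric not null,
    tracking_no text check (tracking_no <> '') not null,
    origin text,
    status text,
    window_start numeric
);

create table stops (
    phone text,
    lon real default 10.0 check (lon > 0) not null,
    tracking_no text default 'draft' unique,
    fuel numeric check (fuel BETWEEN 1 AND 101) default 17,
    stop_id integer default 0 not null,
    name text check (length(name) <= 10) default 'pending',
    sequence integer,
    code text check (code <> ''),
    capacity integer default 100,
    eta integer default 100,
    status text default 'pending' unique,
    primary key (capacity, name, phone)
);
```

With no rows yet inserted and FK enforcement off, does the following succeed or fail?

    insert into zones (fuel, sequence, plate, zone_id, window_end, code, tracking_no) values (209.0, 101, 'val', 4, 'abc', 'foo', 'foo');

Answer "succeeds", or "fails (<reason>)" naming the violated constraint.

NOT NULL columns: address defaults to 'new'; fuel is supplied; plate is supplied; tracking_no is supplied.
CHECK constraints: 101 satisfies (sequence > 0.0); 4 satisfies (zone_id >= 1); 'foo' satisfies (length(code) <= 10).
No constraint is violated.

succeeds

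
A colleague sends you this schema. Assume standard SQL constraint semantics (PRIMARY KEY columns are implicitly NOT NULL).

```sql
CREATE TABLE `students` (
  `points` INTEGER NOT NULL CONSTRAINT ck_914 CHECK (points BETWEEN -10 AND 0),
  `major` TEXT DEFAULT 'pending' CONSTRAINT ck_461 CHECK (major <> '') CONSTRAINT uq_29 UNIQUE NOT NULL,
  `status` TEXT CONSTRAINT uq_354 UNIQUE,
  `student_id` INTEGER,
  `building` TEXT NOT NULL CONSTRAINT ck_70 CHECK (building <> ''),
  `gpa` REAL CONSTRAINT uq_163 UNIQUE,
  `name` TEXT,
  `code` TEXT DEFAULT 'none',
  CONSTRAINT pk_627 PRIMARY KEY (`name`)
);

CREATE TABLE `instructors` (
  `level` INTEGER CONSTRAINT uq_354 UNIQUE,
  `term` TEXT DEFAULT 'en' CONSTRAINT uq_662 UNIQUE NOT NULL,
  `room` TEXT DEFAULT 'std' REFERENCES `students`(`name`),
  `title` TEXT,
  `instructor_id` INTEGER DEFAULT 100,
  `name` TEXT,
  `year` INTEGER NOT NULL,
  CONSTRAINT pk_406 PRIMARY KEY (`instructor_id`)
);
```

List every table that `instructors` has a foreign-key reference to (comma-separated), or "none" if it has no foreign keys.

students

- room REFERENCES students(name).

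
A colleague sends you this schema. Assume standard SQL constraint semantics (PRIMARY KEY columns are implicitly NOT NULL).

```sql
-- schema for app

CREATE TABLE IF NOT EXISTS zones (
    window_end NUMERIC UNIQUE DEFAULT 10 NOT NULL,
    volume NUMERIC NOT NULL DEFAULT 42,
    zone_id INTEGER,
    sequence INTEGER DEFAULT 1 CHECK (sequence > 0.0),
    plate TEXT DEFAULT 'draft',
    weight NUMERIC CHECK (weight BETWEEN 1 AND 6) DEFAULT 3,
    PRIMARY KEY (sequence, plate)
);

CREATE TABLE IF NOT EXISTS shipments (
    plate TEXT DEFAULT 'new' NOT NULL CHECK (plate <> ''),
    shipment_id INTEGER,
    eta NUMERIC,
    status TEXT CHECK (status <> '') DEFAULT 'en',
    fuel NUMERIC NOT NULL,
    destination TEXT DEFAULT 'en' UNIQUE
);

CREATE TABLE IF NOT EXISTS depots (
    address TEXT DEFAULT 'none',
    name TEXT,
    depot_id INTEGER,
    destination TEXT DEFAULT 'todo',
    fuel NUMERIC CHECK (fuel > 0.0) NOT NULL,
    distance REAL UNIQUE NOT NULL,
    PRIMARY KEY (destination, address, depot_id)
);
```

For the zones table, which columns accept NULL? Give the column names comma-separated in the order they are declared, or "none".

- window_end: declared NOT NULL → not nullable.
- volume: declared NOT NULL → not nullable.
- zone_id: no NOT NULL constraint applies → nullable.
- sequence: part of the PRIMARY KEY, which implies NOT NULL → not nullable.
- plate: part of the PRIMARY KEY, which implies NOT NULL → not nullable.
- weight: CHECK does not forbid NULL (a CHECK constraint passes when its expression is NULL) → nullable.

zone_id, weight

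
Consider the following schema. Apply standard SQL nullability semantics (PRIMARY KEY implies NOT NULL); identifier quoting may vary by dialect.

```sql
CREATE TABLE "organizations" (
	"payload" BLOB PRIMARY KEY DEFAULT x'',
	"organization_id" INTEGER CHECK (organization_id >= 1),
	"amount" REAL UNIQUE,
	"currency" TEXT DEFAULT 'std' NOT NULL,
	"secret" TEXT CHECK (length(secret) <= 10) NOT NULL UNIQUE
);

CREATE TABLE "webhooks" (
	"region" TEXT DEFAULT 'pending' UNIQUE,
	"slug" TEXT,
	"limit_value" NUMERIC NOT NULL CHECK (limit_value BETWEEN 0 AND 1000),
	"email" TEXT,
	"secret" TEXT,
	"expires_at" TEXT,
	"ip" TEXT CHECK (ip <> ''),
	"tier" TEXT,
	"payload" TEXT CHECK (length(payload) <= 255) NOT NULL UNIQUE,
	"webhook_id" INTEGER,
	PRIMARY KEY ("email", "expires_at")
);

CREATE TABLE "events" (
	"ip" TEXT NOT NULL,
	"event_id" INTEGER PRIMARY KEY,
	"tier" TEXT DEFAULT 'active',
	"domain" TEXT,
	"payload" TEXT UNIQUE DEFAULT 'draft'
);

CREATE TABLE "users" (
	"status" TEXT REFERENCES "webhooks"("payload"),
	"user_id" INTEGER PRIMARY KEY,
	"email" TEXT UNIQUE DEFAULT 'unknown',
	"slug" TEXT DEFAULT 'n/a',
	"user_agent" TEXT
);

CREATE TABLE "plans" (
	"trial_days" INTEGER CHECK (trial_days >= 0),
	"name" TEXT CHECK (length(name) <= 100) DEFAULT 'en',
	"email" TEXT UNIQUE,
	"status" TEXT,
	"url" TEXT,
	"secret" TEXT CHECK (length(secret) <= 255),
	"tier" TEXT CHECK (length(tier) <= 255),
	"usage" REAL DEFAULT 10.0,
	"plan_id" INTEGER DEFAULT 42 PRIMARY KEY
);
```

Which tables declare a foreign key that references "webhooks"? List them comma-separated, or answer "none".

- users.status references webhooks(payload).

users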